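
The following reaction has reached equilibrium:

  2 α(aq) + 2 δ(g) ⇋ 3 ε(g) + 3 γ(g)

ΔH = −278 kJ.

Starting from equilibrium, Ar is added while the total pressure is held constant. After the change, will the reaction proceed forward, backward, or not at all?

Adding inert gas at constant total pressure expands the volume and lowers every reacting partial pressure. With Δn_gas = 6 − 2 = +4, Q moves away from K toward the side with fewer gas moles, so the system shifts toward the side with more gas moles — to the right.

right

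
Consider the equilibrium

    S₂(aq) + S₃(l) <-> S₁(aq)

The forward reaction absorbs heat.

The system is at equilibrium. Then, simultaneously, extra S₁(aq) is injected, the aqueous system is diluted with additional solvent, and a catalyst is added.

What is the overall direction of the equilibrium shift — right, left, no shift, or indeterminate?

left

Adding S₁ (aq), a product, drives the reaction to the left.
Dilution scales every aqueous concentration by the same factor. Δn_aq = 1 − 1 = 0, so Q is unchanged — no shift.
A catalyst speeds both forward and reverse rates equally; it changes neither Q nor K — no shift from this change.
Only the nonzero effect(s) matter; the net shift is to the left.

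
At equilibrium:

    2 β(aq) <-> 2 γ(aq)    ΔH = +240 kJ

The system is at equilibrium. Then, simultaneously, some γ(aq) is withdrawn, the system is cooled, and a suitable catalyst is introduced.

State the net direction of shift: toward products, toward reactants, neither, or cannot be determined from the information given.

Removing γ (aq), a product, drives the reaction to the right.
The forward reaction is endothermic. Lowering T favours the exothermic direction — shift to the left.
A catalyst speeds both forward and reverse rates equally; it changes neither Q nor K — no shift from this change.
The individual effects push in opposite directions; without quantitative information the net direction cannot be determined.

cannot be determined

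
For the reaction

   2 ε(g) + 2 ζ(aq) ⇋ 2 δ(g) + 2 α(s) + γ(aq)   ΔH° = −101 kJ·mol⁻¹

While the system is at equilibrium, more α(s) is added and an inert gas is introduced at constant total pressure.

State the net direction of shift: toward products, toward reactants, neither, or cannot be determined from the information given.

α is a pure solid; its activity is 1 regardless of amount, so Q is unaffected — no shift from this change.
Adding inert gas at constant total pressure expands the volume, scaling every reacting partial pressure by the same factor. Δn_gas = 2 − 2 = 0, so Q is unchanged — no shift.
None of the changes alters Q relative to K, so there is no net shift.

no shift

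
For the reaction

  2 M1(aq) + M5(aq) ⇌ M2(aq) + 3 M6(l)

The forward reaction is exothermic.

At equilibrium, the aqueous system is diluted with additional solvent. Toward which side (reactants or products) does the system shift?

Dilution lowers every aqueous concentration by the same factor. Δn_aq = 1 − 3 = -2, so the system shifts toward the side with more dissolved moles — to the left.

left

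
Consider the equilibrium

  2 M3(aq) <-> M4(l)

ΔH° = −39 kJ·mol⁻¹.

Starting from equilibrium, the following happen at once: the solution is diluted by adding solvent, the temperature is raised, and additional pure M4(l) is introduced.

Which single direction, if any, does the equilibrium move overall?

left

Dilution lowers every aqueous concentration by the same factor. Δn_aq = 0 − 2 = -2, so the system shifts toward the side with more dissolved moles — to the left.
The forward reaction is exothermic. Raising T favours the endothermic direction — shift to the left.
M4 is a pure liquid; its activity is 1 regardless of amount, so Q is unaffected — no shift from this change.
Only the nonzero effect(s) matter; the net shift is to the left.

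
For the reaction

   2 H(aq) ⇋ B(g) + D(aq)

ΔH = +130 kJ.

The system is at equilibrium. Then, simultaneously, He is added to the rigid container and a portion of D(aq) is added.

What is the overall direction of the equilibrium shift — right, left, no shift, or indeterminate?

left

At constant volume, adding an inert gas leaves every reacting species' partial pressure unchanged, so Q is unchanged — no shift from this change.
Adding D (aq), a product, drives the reaction to the left.
Only the nonzero effect(s) matter; the net shift is to the left.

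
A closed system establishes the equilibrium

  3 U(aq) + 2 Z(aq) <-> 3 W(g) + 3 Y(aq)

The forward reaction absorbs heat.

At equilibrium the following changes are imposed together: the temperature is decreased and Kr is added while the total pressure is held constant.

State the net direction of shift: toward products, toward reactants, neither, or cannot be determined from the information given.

The forward reaction is endothermic. Lowering T favours the exothermic direction — shift to the left.
Adding inert gas at constant total pressure expands the volume and lowers every reacting partial pressure. With Δn_gas = 3 − 0 = +3, Q moves away from K toward the side with fewer gas moles, so the system shifts toward the side with more gas moles — to the right.
The individual effects push in opposite directions; without quantitative information the net direction cannot be determined.

cannot be determined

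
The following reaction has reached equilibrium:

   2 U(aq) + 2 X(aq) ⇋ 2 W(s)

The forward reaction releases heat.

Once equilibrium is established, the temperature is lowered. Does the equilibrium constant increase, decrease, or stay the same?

K depends on temperature via the van 't Hoff relation. The forward reaction is exothermic, so lowering T increases K.

increases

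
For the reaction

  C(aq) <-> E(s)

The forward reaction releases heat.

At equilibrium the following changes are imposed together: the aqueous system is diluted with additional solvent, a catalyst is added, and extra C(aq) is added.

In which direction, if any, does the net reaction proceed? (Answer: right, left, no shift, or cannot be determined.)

Dilution lowers every aqueous concentration by the same factor. Δn_aq = 0 − 1 = -1, so the system shifts toward the side with more dissolved moles — to the left.
A catalyst speeds both forward and reverse rates equally; it changes neither Q nor K — no shift from this change.
Adding C (aq), a reactant, drives the reaction to the right.
The individual effects push in opposite directions; without quantitative information the net direction cannot be determined.

cannot be determined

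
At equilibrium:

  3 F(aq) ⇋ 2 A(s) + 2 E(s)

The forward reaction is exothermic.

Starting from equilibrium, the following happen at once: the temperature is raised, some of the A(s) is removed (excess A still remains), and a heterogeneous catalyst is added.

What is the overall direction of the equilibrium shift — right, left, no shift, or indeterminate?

The forward reaction is exothermic. Raising T favours the endothermic direction — shift to the left.
A is a pure solid; its activity is 1 regardless of amount, so Q is unaffected — no shift from this change.
A catalyst speeds both forward and reverse rates equally; it changes neither Q nor K — no shift from this change.
Only the nonzero effect(s) matter; the net shift is to the left.

left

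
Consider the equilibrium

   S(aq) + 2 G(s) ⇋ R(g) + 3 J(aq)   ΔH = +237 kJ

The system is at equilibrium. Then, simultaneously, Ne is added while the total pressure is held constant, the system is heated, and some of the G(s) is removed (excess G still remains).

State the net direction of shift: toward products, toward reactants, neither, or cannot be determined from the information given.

Adding inert gas at constant total pressure expands the volume and lowers every reacting partial pressure. With Δn_gas = 1 − 0 = +1, Q moves away from K toward the side with fewer gas moles, so the system shifts toward the side with more gas moles — to the right.
The forward reaction is endothermic. Raising T favours the endothermic direction — shift to the right.
G is a pure solid; its activity is 1 regardless of amount, so Q is unaffected — no shift from this change.
Only the nonzero effect(s) matter; the net shift is to the right.

right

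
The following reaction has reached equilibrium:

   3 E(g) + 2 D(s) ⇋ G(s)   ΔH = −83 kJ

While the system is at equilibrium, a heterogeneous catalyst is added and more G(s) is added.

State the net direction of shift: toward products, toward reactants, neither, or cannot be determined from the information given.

no shift

A catalyst speeds both forward and reverse rates equally; it changes neither Q nor K — no shift from this change.
G is a pure solid; its activity is 1 regardless of amount, so Q is unaffected — no shift from this change.
None of the changes alters Q relative to K, so there is no net shift.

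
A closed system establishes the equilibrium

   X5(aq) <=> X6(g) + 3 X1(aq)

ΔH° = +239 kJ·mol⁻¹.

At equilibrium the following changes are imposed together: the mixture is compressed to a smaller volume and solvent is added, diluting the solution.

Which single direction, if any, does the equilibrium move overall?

Gas moles: reactants 0, products 1 (Δn_gas = +1). Compression shifts the system toward the side with fewer moles of gas — to the left.
Dilution lowers every aqueous concentration by the same factor. Δn_aq = 3 − 1 = +2, so the system shifts toward the side with more dissolved moles — to the right.
The individual effects push in opposite directions; without quantitative information the net direction cannot be determined.

cannot be determined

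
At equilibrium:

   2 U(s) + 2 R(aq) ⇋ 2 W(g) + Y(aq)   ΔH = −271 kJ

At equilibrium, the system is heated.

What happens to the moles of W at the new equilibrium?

decreases

The forward reaction is exothermic. Raising T favours the endothermic direction — shift to the left.
The net shift is to the left. W is a product, so its amount decreases.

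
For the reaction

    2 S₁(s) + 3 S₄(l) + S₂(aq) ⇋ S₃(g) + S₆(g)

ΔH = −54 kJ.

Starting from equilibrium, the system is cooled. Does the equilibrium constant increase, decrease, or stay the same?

increases

K depends on temperature via the van 't Hoff relation. The forward reaction is exothermic, so lowering T increases K.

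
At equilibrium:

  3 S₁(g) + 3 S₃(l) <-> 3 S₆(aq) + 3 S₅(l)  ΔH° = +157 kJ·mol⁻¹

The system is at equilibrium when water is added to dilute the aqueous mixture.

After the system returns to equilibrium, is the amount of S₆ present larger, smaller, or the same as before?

increases

Dilution lowers every aqueous concentration by the same factor. Δn_aq = 3 − 0 = +3, so the system shifts toward the side with more dissolved moles — to the right.
The net shift is to the right. S₆ is a product, so its amount increases.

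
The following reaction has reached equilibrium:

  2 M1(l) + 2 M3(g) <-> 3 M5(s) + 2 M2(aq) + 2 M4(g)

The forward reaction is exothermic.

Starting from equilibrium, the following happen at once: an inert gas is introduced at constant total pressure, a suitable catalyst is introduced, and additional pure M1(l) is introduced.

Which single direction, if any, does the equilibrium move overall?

Adding inert gas at constant total pressure expands the volume, scaling every reacting partial pressure by the same factor. Δn_gas = 2 − 2 = 0, so Q is unchanged — no shift.
A catalyst speeds both forward and reverse rates equally; it changes neither Q nor K — no shift from this change.
M1 is a pure liquid; its activity is 1 regardless of amount, so Q is unaffected — no shift from this change.
None of the changes alters Q relative to K, so there is no net shift.

no shift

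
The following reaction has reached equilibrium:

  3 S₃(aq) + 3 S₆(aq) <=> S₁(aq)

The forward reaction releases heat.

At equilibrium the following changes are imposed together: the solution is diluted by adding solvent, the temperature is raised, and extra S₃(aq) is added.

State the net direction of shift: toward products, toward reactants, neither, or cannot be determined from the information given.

cannot be determined

Dilution lowers every aqueous concentration by the same factor. Δn_aq = 1 − 6 = -5, so the system shifts toward the side with more dissolved moles — to the left.
The forward reaction is exothermic. Raising T favours the endothermic direction — shift to the left.
Adding S₃ (aq), a reactant, drives the reaction to the right.
The individual effects push in opposite directions; without quantitative information the net direction cannot be determined.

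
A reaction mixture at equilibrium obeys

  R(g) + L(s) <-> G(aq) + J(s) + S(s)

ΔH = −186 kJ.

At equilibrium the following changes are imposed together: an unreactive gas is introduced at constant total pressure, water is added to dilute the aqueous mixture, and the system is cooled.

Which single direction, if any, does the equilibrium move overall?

Adding inert gas at constant total pressure expands the volume and lowers every reacting partial pressure. With Δn_gas = 0 − 1 = -1, Q moves away from K toward the side with fewer gas moles, so the system shifts toward the side with more gas moles — to the left.
Dilution lowers every aqueous concentration by the same factor. Δn_aq = 1 − 0 = +1, so the system shifts toward the side with more dissolved moles — to the right.
The forward reaction is exothermic. Lowering T favours the exothermic direction — shift to the right.
The individual effects push in opposite directions; without quantitative information the net direction cannot be determined.

cannot be determined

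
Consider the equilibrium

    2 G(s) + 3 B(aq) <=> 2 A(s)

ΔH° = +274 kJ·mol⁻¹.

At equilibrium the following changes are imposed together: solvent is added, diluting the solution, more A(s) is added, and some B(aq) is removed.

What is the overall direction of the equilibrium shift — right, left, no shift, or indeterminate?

Dilution lowers every aqueous concentration by the same factor. Δn_aq = 0 − 3 = -3, so the system shifts toward the side with more dissolved moles — to the left.
A is a pure solid; its activity is 1 regardless of amount, so Q is unaffected — no shift from this change.
Removing B (aq), a reactant, drives the reaction to the left.
Only the nonzero effect(s) matter; the net shift is to the left.

left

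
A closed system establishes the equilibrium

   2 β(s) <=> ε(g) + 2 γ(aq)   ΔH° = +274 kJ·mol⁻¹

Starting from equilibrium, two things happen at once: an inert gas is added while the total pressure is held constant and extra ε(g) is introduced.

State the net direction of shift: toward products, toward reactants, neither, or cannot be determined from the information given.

Adding inert gas at constant total pressure expands the volume and lowers every reacting partial pressure. With Δn_gas = 1 − 0 = +1, Q moves away from K toward the side with fewer gas moles, so the system shifts toward the side with more gas moles — to the right.
Adding ε (g), a product, drives the reaction to the left.
The individual effects push in opposite directions; without quantitative information the net direction cannot be determined.

cannot be determined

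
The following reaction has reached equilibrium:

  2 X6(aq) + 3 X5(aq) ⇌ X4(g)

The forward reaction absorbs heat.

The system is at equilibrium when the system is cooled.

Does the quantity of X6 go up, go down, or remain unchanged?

increases

The forward reaction is endothermic. Lowering T favours the exothermic direction — shift to the left.
The net shift is to the left. X6 is a reactant, so its amount increases.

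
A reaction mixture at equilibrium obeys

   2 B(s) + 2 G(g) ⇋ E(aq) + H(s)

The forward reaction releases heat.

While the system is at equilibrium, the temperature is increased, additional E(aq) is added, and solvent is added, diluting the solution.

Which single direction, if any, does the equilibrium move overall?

The forward reaction is exothermic. Raising T favours the endothermic direction — shift to the left.
Adding E (aq), a product, drives the reaction to the left.
Dilution lowers every aqueous concentration by the same factor. Δn_aq = 1 − 0 = +1, so the system shifts toward the side with more dissolved moles — to the right.
The individual effects push in opposite directions; without quantitative information the net direction cannot be determined.

cannot be determined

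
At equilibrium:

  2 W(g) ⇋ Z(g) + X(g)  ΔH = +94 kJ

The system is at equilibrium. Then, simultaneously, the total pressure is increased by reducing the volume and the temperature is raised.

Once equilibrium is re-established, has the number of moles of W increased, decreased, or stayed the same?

Gas moles: reactants 2, products 2. Δn_gas = 0, so a volume change leaves Q equal to K — no shift from this change.
The forward reaction is endothermic. Raising T favours the endothermic direction — shift to the right.
The net shift is to the right. W is a reactant, so its amount decreases.

decreases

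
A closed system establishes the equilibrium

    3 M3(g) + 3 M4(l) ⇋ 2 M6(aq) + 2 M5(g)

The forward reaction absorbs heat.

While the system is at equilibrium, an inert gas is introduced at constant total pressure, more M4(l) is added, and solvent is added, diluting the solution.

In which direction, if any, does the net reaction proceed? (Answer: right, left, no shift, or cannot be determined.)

cannot be determined

Adding inert gas at constant total pressure expands the volume and lowers every reacting partial pressure. With Δn_gas = 2 − 3 = -1, Q moves away from K toward the side with fewer gas moles, so the system shifts toward the side with more gas moles — to the left.
M4 is a pure liquid; its activity is 1 regardless of amount, so Q is unaffected — no shift from this change.
Dilution lowers every aqueous concentration by the same factor. Δn_aq = 2 − 0 = +2, so the system shifts toward the side with more dissolved moles — to the right.
The individual effects push in opposite directions; without quantitative information the net direction cannot be determined.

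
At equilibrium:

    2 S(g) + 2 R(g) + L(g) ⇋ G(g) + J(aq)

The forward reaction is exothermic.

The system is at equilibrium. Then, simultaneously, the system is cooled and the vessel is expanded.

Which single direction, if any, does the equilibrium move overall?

cannot be determined

The forward reaction is exothermic. Lowering T favours the exothermic direction — shift to the right.
Gas moles: reactants 5, products 1 (Δn_gas = -4). Expansion shifts the system toward the side with more moles of gas — to the left.
The individual effects push in opposite directions; without quantitative information the net direction cannot be determined.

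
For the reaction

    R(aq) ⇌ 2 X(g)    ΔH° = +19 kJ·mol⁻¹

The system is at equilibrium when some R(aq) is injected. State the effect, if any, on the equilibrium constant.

unchanged

The equilibrium constant depends only on temperature. This perturbation may move the position of equilibrium, but since T is unchanged, K itself is unchanged.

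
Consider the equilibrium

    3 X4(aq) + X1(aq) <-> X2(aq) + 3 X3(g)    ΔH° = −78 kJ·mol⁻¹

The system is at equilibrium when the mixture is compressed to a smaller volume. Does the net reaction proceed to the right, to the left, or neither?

left

Gas moles: reactants 0, products 3 (Δn_gas = +3). Compression shifts the system toward the side with fewer moles of gas — to the left.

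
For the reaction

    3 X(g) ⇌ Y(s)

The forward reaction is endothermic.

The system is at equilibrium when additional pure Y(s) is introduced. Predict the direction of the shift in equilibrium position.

no shift

Y is a pure solid; its activity is 1 regardless of amount, so Q is unaffected — no shift from this change.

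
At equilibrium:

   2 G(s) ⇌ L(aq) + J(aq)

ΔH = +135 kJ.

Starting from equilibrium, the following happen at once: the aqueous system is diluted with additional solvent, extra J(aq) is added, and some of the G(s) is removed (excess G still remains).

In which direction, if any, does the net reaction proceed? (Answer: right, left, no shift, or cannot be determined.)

Dilution lowers every aqueous concentration by the same factor. Δn_aq = 2 − 0 = +2, so the system shifts toward the side with more dissolved moles — to the right.
Adding J (aq), a product, drives the reaction to the left.
G is a pure solid; its activity is 1 regardless of amount, so Q is unaffected — no shift from this change.
The individual effects push in opposite directions; without quantitative information the net direction cannot be determined.

cannot be determined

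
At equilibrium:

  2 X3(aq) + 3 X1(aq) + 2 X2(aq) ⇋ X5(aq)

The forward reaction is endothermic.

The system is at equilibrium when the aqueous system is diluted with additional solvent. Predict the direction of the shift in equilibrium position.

Dilution lowers every aqueous concentration by the same factor. Δn_aq = 1 − 7 = -6, so the system shifts toward the side with more dissolved moles — to the left.

left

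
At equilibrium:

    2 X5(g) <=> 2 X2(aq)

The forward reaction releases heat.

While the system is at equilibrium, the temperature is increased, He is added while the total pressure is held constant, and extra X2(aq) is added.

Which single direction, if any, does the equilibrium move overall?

left

The forward reaction is exothermic. Raising T favours the endothermic direction — shift to the left.
Adding inert gas at constant total pressure expands the volume and lowers every reacting partial pressure. With Δn_gas = 0 − 2 = -2, Q moves away from K toward the side with fewer gas moles, so the system shifts toward the side with more gas moles — to the left.
Adding X2 (aq), a product, drives the reaction to the left.
All effects act in the same direction — net shift to the left.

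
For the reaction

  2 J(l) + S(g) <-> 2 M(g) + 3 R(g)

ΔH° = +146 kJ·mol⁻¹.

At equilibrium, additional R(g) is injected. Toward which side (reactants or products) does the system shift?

Adding R (g), a product, drives the reaction to the left.

left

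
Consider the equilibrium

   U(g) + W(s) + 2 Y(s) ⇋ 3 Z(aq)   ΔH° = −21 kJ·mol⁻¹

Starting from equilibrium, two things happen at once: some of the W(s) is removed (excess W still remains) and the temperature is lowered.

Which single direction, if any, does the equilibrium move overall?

right

W is a pure solid; its activity is 1 regardless of amount, so Q is unaffected — no shift from this change.
The forward reaction is exothermic. Lowering T favours the exothermic direction — shift to the right.
Only the nonzero effect(s) matter; the net shift is to the right.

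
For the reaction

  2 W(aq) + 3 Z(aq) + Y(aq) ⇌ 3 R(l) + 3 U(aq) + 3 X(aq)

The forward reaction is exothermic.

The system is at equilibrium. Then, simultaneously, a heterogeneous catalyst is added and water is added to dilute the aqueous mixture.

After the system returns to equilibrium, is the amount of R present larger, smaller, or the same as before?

unchanged

A catalyst speeds both forward and reverse rates equally; it changes neither Q nor K — no shift from this change.
Dilution scales every aqueous concentration by the same factor. Δn_aq = 6 − 6 = 0, so Q is unchanged — no shift.
No net shift occurs, so the amount of R is unchanged.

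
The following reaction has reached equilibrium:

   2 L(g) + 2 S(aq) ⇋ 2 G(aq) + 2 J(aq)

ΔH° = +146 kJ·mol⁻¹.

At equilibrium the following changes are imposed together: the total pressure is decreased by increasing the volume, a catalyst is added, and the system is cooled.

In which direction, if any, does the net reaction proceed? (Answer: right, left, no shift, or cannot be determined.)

Gas moles: reactants 2, products 0 (Δn_gas = -2). Expansion shifts the system toward the side with more moles of gas — to the left.
A catalyst speeds both forward and reverse rates equally; it changes neither Q nor K — no shift from this change.
The forward reaction is endothermic. Lowering T favours the exothermic direction — shift to the left.
Only the nonzero effect(s) matter; the net shift is to the left.

left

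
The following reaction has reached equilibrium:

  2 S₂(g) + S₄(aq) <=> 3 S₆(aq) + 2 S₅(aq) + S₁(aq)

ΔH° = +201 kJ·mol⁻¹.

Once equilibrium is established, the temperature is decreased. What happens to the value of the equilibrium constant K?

K depends on temperature via the van 't Hoff relation. The forward reaction is endothermic, so lowering T decreases K.

decreases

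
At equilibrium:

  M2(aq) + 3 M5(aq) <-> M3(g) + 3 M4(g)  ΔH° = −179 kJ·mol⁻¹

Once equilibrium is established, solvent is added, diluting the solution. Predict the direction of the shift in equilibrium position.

Dilution lowers every aqueous concentration by the same factor. Δn_aq = 0 − 4 = -4, so the system shifts toward the side with more dissolved moles — to the left.

left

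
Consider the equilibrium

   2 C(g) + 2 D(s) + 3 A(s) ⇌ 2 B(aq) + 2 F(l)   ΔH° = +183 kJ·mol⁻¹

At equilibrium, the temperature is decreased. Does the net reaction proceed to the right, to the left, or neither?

left

The forward reaction is endothermic. Lowering T favours the exothermic direction — shift to the left.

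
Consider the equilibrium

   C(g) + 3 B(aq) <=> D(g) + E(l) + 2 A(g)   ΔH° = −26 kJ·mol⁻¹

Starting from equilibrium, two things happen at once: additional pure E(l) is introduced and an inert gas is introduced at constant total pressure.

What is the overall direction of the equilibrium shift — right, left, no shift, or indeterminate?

right

E is a pure liquid; its activity is 1 regardless of amount, so Q is unaffected — no shift from this change.
Adding inert gas at constant total pressure expands the volume and lowers every reacting partial pressure. With Δn_gas = 3 − 1 = +2, Q moves away from K toward the side with fewer gas moles, so the system shifts toward the side with more gas moles — to the right.
Only the nonzero effect(s) matter; the net shift is to the right.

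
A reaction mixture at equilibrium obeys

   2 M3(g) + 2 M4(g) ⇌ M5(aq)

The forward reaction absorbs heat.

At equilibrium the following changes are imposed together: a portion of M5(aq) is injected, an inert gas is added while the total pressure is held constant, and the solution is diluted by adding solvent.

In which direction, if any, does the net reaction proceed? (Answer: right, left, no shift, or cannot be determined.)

Adding M5 (aq), a product, drives the reaction to the left.
Adding inert gas at constant total pressure expands the volume and lowers every reacting partial pressure. With Δn_gas = 0 − 4 = -4, Q moves away from K toward the side with fewer gas moles, so the system shifts toward the side with more gas moles — to the left.
Dilution lowers every aqueous concentration by the same factor. Δn_aq = 1 − 0 = +1, so the system shifts toward the side with more dissolved moles — to the right.
The individual effects push in opposite directions; without quantitative information the net direction cannot be determined.

cannot be determined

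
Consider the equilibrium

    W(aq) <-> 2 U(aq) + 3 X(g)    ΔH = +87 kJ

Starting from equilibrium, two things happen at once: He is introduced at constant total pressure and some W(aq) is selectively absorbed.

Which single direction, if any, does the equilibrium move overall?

Adding inert gas at constant total pressure expands the volume and lowers every reacting partial pressure. With Δn_gas = 3 − 0 = +3, Q moves away from K toward the side with fewer gas moles, so the system shifts toward the side with more gas moles — to the right.
Removing W (aq), a reactant, drives the reaction to the left.
The individual effects push in opposite directions; without quantitative information the net direction cannot be determined.

cannot be determined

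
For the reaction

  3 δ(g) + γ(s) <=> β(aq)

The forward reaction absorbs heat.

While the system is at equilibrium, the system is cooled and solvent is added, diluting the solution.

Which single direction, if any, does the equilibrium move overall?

The forward reaction is endothermic. Lowering T favours the exothermic direction — shift to the left.
Dilution lowers every aqueous concentration by the same factor. Δn_aq = 1 − 0 = +1, so the system shifts toward the side with more dissolved moles — to the right.
The individual effects push in opposite directions; without quantitative information the net direction cannot be determined.

cannot be determined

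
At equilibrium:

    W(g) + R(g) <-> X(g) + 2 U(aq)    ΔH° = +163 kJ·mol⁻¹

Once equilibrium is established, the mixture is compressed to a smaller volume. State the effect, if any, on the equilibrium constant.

The equilibrium constant depends only on temperature. This perturbation may move the position of equilibrium, but since T is unchanged, K itself is unchanged.

unchanged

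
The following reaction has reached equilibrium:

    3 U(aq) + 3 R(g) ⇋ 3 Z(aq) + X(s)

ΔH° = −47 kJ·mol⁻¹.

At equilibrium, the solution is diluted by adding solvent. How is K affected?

unchanged

The equilibrium constant depends only on temperature. This perturbation changes neither the position of equilibrium nor K.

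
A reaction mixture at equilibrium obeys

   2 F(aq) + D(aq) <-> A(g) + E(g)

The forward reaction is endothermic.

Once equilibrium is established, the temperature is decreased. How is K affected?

K depends on temperature via the van 't Hoff relation. The forward reaction is endothermic, so lowering T decreases K.

decreases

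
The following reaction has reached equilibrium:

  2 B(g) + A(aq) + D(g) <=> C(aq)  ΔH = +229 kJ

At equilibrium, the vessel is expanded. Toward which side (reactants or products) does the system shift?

left

Gas moles: reactants 3, products 0 (Δn_gas = -3). Expansion shifts the system toward the side with more moles of gas — to the left.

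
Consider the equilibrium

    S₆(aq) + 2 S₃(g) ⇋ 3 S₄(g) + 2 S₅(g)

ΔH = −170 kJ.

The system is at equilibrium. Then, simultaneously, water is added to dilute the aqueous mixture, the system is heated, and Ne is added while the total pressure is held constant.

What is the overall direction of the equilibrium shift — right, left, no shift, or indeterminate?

cannot be determined

Dilution lowers every aqueous concentration by the same factor. Δn_aq = 0 − 1 = -1, so the system shifts toward the side with more dissolved moles — to the left.
The forward reaction is exothermic. Raising T favours the endothermic direction — shift to the left.
Adding inert gas at constant total pressure expands the volume and lowers every reacting partial pressure. With Δn_gas = 5 − 2 = +3, Q moves away from K toward the side with fewer gas moles, so the system shifts toward the side with more gas moles — to the right.
The individual effects push in opposite directions; without quantitative information the net direction cannot be determined.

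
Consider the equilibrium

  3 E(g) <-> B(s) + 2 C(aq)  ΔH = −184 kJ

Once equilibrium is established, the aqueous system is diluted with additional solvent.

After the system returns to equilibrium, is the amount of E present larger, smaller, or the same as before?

decreases

Dilution lowers every aqueous concentration by the same factor. Δn_aq = 2 − 0 = +2, so the system shifts toward the side with more dissolved moles — to the right.
The net shift is to the right. E is a reactant, so its amount decreases.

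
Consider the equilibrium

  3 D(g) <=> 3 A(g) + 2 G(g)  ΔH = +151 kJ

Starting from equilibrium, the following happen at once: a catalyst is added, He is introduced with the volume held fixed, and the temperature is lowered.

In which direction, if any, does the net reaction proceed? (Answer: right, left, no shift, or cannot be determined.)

A catalyst speeds both forward and reverse rates equally; it changes neither Q nor K — no shift from this change.
At constant volume, adding an inert gas leaves every reacting species' partial pressure unchanged, so Q is unchanged — no shift from this change.
The forward reaction is endothermic. Lowering T favours the exothermic direction — shift to the left.
Only the nonzero effect(s) matter; the net shift is to the left.

left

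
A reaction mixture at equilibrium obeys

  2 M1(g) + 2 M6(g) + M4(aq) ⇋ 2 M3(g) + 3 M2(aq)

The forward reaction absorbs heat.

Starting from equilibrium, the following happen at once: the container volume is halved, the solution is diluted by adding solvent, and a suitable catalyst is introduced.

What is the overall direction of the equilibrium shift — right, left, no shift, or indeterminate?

right

Gas moles: reactants 4, products 2 (Δn_gas = -2). Compression shifts the system toward the side with fewer moles of gas — to the right.
Dilution lowers every aqueous concentration by the same factor. Δn_aq = 3 − 1 = +2, so the system shifts toward the side with more dissolved moles — to the right.
A catalyst speeds both forward and reverse rates equally; it changes neither Q nor K — no shift from this change.
Only the nonzero effect(s) matter; the net shift is to the right.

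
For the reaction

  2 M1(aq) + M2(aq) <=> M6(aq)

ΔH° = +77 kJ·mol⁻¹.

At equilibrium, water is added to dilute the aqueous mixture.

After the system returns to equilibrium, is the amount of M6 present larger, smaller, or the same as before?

decreases

Dilution lowers every aqueous concentration by the same factor. Δn_aq = 1 − 3 = -2, so the system shifts toward the side with more dissolved moles — to the left.
The net shift is to the left. M6 is a product, so its amount decreases.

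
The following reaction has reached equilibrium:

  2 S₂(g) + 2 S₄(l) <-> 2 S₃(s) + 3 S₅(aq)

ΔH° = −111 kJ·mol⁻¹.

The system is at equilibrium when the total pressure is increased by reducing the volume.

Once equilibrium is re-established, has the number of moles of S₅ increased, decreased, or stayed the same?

Gas moles: reactants 2, products 0 (Δn_gas = -2). Compression shifts the system toward the side with fewer moles of gas — to the right.
The net shift is to the right. S₅ is a product, so its amount increases.

increases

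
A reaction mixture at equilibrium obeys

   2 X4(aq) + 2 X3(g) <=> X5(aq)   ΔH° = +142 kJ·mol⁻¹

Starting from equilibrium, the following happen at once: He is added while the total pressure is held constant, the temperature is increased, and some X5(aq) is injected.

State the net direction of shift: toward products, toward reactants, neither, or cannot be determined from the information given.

Adding inert gas at constant total pressure expands the volume and lowers every reacting partial pressure. With Δn_gas = 0 − 2 = -2, Q moves away from K toward the side with fewer gas moles, so the system shifts toward the side with more gas moles — to the left.
The forward reaction is endothermic. Raising T favours the endothermic direction — shift to the right.
Adding X5 (aq), a product, drives the reaction to the left.
The individual effects push in opposite directions; without quantitative information the net direction cannot be determined.

cannot be determined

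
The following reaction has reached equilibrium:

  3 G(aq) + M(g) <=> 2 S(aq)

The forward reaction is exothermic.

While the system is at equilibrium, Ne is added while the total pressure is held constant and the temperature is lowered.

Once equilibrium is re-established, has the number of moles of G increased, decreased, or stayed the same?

Adding inert gas at constant total pressure expands the volume and lowers every reacting partial pressure. With Δn_gas = 0 − 1 = -1, Q moves away from K toward the side with fewer gas moles, so the system shifts toward the side with more gas moles — to the left.
The forward reaction is exothermic. Lowering T favours the exothermic direction — shift to the right.
The two effects oppose each other, so the net shift — and hence the change in G — cannot be determined from the given information.

cannot be determined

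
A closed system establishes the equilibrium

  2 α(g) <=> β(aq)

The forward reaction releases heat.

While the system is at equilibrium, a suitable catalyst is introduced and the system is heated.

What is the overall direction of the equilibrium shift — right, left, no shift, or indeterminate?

A catalyst speeds both forward and reverse rates equally; it changes neither Q nor K — no shift from this change.
The forward reaction is exothermic. Raising T favours the endothermic direction — shift to the left.
Only the nonzero effect(s) matter; the net shift is to the left.

left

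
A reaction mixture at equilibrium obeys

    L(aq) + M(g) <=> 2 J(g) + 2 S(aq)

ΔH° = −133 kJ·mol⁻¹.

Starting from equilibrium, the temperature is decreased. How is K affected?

increases

K depends on temperature via the van 't Hoff relation. The forward reaction is exothermic, so lowering T increases K.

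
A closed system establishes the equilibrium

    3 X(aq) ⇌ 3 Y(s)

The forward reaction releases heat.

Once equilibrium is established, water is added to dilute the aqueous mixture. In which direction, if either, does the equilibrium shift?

left

Dilution lowers every aqueous concentration by the same factor. Δn_aq = 0 − 3 = -3, so the system shifts toward the side with more dissolved moles — to the left.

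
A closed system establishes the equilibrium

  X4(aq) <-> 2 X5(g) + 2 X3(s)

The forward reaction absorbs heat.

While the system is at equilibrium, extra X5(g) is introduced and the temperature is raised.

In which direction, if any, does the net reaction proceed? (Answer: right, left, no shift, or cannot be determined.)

cannot be determined

Adding X5 (g), a product, drives the reaction to the left.
The forward reaction is endothermic. Raising T favours the endothermic direction — shift to the right.
The individual effects push in opposite directions; without quantitative information the net direction cannot be determined.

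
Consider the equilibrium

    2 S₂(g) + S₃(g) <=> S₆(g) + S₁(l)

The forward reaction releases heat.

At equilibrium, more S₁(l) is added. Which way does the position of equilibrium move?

S₁ is a pure liquid; its activity is 1 regardless of amount, so Q is unaffected — no shift from this change.

no shift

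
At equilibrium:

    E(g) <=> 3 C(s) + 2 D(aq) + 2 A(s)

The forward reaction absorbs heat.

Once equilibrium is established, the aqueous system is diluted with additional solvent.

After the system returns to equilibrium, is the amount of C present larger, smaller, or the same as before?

increases

Dilution lowers every aqueous concentration by the same factor. Δn_aq = 2 − 0 = +2, so the system shifts toward the side with more dissolved moles — to the right.
The net shift is to the right. C is a product, so its amount increases.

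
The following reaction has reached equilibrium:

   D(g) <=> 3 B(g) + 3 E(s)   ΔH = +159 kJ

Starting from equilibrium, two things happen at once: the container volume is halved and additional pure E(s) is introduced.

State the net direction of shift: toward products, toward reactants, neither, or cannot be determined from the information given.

left

Gas moles: reactants 1, products 3 (Δn_gas = +2). Compression shifts the system toward the side with fewer moles of gas — to the left.
E is a pure solid; its activity is 1 regardless of amount, so Q is unaffected — no shift from this change.
Only the nonzero effect(s) matter; the net shift is to the left.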